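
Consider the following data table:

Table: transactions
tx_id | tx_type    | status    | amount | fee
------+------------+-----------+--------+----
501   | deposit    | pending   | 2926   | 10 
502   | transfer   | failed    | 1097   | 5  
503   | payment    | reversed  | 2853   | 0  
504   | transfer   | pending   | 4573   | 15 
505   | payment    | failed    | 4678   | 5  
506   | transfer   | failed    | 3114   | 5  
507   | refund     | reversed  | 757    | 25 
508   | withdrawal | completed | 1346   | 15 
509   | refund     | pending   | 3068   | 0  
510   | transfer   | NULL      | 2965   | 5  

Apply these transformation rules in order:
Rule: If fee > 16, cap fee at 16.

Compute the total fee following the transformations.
76

Step 1: 1 records have fee > 16
Step 2: These records originally summed to 25
Step 3: After capping: 1 × 16 = 16
Step 4: Unaffected records sum: 60
Step 5: Final sum = 16 + 60 = 76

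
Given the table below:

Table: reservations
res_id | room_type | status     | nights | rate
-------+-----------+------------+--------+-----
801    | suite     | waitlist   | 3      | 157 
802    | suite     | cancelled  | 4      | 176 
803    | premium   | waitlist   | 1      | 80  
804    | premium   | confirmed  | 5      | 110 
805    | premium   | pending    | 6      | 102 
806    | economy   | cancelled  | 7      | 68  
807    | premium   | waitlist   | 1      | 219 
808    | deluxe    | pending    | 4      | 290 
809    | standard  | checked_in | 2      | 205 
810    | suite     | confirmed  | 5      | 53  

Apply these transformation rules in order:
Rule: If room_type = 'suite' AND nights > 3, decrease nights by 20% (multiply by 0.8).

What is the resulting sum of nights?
36.2

Step 1: Find records where room_type = 'suite' AND nights > 3
Step 2: 2 records match, summing to 9
Step 3: After multiplier: 9 × 0.8 = 7.2
Step 4: Unaffected records sum: 29
Step 5: Final sum = 7.2 + 29 = 36.2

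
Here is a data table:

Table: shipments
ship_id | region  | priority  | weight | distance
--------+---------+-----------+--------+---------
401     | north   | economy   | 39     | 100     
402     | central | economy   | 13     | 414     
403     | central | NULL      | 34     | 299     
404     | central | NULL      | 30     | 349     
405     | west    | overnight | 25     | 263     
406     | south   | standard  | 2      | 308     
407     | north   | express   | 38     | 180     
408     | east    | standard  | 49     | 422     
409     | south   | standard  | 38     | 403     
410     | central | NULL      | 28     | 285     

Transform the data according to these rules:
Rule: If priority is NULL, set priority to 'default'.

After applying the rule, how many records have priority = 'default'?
3

Step 1: Count records where priority IS NULL
Step 2: Found 3 records with NULL priority
Step 3: These records will have priority set to 'default'
Step 4: Records already having priority = 'default': 0
Step 5: Answer: 3 + 0 = 3 records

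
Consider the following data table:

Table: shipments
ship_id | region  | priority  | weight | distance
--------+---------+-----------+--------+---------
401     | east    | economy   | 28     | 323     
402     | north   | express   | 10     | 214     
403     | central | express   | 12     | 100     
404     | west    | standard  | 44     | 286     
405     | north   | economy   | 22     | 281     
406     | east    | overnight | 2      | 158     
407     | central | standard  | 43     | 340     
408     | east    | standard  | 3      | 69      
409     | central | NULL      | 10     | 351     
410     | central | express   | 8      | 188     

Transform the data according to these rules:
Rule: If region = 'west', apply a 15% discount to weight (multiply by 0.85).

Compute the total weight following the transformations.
175.4

Step 1: Records with region = 'west' have total weight = 44
Step 2: Apply multiplier: 44 × 0.85 = 37.4
Step 3: Other records total: 138
Step 4: Final sum = 37.4 + 138 = 175.4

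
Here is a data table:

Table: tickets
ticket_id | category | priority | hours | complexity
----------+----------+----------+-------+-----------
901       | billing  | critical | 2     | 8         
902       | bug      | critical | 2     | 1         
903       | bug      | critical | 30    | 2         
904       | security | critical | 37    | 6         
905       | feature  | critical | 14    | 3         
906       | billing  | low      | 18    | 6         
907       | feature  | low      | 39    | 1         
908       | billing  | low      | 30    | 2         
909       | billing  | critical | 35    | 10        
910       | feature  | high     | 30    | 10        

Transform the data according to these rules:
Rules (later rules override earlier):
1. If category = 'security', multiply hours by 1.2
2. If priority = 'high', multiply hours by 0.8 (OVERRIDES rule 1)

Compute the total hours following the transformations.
238.4

Step 1: Rule 2 takes priority for records with priority = 'high'
  - 1 records: 30 × 0.8 = 24.0
Step 2: Rule 1 applies to remaining records with category = 'security'
  - 1 records: 37 × 1.2 = 44.4
Step 3: Other records unchanged: 170
Step 4: Final sum = 24.0 + 44.4 + 170 = 238.4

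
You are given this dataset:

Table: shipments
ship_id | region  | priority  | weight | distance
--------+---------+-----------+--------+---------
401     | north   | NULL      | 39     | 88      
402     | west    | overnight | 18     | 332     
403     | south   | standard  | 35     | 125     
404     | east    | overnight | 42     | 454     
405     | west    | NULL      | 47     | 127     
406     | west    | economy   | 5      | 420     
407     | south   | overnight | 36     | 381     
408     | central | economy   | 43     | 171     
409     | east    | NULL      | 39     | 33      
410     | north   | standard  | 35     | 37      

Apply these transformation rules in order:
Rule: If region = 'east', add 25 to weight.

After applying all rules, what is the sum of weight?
389

Step 1: Count records where region = 'east': 2
Step 2: Total bonus added: 2 × 25 = 50
Step 3: Original sum of weight: 339
Step 4: Final sum = 339 + 50 = 389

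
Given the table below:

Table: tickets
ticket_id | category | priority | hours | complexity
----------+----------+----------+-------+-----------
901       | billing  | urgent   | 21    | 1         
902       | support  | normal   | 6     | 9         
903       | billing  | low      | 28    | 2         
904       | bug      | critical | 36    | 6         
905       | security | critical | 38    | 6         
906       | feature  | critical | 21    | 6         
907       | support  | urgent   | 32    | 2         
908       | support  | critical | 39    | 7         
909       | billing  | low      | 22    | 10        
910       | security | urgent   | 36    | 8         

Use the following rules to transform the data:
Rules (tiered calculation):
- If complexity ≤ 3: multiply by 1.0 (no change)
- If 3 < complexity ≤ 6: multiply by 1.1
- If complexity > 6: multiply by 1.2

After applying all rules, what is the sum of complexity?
65.6

Step 1: Tier 1 (complexity ≤ 3): 3 records, sum = 5 × 1.0 = 5.0
Step 2: Tier 2 (3 < complexity ≤ 6): 3 records, sum = 18 × 1.1 = 19.8
Step 3: Tier 3 (complexity > 6): 4 records, sum = 34 × 1.2 = 40.8
Step 4: Final sum = 5.0 + 19.8 + 40.8 = 65.6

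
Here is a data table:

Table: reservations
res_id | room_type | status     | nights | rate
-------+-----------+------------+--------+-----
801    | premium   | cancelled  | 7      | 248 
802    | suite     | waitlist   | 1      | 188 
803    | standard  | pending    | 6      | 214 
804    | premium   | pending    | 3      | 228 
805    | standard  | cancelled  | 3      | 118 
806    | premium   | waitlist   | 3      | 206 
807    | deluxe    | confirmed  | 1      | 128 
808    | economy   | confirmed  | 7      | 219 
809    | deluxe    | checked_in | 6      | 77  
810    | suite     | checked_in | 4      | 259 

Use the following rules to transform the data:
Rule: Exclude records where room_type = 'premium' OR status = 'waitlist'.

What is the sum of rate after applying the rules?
1015

Step 1: Find records where room_type = 'premium' OR status = 'waitlist'
Step 2: 4 records match, summing to 870
Step 3: Original sum: 1885
Step 4: Remaining sum = 1885 - 870 = 1015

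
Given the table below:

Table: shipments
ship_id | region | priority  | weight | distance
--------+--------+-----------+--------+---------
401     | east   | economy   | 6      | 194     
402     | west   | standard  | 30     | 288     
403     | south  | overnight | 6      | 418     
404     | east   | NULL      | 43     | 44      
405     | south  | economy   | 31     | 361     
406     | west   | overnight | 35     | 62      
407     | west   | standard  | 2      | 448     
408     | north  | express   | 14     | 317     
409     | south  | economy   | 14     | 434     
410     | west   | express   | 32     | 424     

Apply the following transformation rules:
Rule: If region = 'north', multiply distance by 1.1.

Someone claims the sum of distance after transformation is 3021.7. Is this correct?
Yes, the result is correct.

Step 1: Calculate the correct sum after transformation
Step 2: Apply multiplier 1.1 to records where region = 'north'
Step 3: Correct result = 3021.7
Step 4: Claimed result = 3021.7
Step 5: 3021.7 = 3021.7 ✓
Conclusion: The claimed result is correct.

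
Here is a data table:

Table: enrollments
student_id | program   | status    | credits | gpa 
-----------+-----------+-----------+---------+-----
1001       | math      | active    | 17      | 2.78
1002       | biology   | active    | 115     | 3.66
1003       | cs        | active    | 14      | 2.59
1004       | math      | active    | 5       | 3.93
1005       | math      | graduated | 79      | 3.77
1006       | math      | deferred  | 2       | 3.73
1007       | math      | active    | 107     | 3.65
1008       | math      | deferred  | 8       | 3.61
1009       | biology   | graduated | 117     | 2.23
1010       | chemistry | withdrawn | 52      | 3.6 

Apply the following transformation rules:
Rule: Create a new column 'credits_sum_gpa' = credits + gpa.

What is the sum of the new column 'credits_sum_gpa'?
549.55

Step 1: For each record, compute credits + gpa
Example calculations:
  17 + 2.78 = 19.78
  115 + 3.66 = 118.66
  14 + 2.59 = 16.59
  ...
Step 2: Sum all derived values
Step 3: Total = 549.55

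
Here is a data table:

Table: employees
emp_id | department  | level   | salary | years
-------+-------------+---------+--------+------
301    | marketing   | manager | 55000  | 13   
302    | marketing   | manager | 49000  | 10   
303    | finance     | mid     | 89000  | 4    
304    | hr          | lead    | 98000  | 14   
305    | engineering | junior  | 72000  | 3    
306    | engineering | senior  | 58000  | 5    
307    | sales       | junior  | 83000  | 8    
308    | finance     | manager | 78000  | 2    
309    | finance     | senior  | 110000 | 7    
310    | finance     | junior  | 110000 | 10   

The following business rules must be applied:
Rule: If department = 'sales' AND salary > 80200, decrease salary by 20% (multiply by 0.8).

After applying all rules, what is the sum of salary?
785400.0

Step 1: Find records where department = 'sales' AND salary > 80200
Step 2: 1 records match, summing to 83000
Step 3: After multiplier: 83000 × 0.8 = 66400.0
Step 4: Unaffected records sum: 719000
Step 5: Final sum = 66400.0 + 719000 = 785400.0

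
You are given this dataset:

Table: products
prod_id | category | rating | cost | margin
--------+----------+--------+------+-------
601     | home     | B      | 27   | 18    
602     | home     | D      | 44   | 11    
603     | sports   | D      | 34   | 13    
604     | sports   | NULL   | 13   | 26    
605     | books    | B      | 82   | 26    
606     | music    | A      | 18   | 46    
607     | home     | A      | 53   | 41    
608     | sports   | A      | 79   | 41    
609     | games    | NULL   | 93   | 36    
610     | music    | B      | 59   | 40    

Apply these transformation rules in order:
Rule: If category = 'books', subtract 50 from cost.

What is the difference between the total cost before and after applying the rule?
50

Step 1: Original sum of cost = 502
Step 2: 1 records have category = 'books'
Step 3: Each affected record changes by -50
Step 4: Total change = 1 × -50 = -50
Step 5: New sum = 502 + -50 = 452
Step 6: Difference = |452 - 502| = 50
        (Sum decreased by 50)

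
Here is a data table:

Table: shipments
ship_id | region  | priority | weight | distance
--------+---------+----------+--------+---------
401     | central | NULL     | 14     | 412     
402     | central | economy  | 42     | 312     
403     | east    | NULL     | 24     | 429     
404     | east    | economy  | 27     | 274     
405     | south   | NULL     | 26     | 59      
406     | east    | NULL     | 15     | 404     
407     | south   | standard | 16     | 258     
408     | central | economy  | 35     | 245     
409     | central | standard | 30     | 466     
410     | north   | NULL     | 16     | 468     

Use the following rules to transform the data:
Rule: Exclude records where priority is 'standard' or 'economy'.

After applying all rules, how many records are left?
5

Step 1: Count records to exclude
  - 2 (standard) + 3 (economy) = 5 records
Step 2: Total records: 10
Step 3: Remaining = 10 - 5 = 5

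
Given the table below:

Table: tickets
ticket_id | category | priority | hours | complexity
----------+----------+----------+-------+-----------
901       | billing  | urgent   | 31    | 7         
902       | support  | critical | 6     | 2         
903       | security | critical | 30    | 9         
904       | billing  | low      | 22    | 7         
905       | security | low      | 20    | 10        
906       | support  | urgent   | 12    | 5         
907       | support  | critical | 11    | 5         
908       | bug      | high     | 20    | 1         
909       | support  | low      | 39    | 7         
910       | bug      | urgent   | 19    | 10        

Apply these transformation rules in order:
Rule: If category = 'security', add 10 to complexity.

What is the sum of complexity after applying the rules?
83

Step 1: Count records where category = 'security': 2
Step 2: Total bonus added: 2 × 10 = 20
Step 3: Original sum of complexity: 63
Step 4: Final sum = 63 + 20 = 83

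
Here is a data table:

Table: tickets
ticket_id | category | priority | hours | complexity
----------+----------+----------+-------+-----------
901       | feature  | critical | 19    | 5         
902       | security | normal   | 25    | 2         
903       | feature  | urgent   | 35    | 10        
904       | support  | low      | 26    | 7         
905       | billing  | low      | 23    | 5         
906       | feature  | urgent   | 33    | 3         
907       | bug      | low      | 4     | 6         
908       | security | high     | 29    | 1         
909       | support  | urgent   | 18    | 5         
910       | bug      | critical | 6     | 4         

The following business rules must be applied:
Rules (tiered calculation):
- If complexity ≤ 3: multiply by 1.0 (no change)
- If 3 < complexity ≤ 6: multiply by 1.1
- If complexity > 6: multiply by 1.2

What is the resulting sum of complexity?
53.9

Step 1: Tier 1 (complexity ≤ 3): 3 records, sum = 6 × 1.0 = 6.0
Step 2: Tier 2 (3 < complexity ≤ 6): 5 records, sum = 25 × 1.1 = 27.5
Step 3: Tier 3 (complexity > 6): 2 records, sum = 17 × 1.2 = 20.4
Step 4: Final sum = 6.0 + 27.5 + 20.4 = 53.9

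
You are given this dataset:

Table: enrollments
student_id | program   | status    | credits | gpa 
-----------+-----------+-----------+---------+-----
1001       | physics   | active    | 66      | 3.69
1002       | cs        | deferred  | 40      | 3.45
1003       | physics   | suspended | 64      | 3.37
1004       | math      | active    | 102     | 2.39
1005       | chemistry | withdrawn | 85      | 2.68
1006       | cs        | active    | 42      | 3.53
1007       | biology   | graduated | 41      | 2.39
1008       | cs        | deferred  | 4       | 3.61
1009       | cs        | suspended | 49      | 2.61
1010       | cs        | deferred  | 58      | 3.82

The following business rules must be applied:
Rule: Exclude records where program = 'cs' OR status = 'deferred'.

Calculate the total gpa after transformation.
14.52

Step 1: Find records where program = 'cs' OR status = 'deferred'
Step 2: 5 records match, summing to 17.02
Step 3: Original sum: 31.54
Step 4: Remaining sum = 31.54 - 17.02 = 14.52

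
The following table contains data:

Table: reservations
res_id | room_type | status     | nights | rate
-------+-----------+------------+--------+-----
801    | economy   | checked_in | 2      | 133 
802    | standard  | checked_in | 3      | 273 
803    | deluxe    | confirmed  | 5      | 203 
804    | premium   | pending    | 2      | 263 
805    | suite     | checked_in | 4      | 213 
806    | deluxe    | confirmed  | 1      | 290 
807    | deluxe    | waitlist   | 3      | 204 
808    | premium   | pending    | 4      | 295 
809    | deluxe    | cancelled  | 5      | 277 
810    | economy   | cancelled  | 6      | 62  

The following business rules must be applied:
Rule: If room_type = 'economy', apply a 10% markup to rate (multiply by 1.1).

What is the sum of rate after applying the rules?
2232.5

Step 1: Records with room_type = 'economy' have total rate = 195
Step 2: Apply multiplier: 195 × 1.1 = 214.5
Step 3: Other records total: 2018
Step 4: Final sum = 214.5 + 2018 = 2232.5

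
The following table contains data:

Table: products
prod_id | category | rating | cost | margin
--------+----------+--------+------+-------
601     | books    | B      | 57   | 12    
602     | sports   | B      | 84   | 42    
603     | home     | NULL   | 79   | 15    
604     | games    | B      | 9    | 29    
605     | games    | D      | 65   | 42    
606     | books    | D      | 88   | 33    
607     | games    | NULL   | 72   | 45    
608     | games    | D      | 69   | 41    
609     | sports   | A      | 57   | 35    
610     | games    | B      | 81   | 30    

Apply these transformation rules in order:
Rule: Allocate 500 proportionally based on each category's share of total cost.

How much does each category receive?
books: 109.68, games: 223.9, home: 59.76, sports: 106.66

Step 1: Calculate total cost = 661
Step 2: Calculate each category's proportion:
  books: 145/661 = 21.94% → 109.68
  games: 296/661 = 44.78% → 223.9
  home: 79/661 = 11.95% → 59.76
  sports: 141/661 = 21.33% → 106.66
Step 3: Verify: sum of allocations ≈ 500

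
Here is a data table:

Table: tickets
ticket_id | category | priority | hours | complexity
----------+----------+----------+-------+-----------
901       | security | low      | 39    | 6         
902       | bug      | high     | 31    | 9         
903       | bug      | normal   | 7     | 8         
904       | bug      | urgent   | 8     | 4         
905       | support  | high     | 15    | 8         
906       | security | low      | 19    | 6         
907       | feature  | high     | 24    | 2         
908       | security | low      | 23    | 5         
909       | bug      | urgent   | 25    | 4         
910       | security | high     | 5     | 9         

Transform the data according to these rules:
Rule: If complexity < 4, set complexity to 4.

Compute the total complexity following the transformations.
63

Step 1: 1 records have complexity < 4
Step 2: These records originally summed to 2
Step 3: After setting to minimum: 1 × 4 = 4
Step 4: Unaffected records sum: 59
Step 5: Final sum = 4 + 59 = 63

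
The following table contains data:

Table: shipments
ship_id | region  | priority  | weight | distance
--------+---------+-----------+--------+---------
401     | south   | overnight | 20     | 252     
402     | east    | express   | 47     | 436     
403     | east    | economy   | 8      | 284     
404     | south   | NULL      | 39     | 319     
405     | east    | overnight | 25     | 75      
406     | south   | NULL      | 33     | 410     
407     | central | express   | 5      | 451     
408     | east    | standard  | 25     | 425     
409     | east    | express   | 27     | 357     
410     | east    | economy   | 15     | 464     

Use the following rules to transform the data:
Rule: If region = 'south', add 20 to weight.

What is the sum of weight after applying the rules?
304

Step 1: Count records where region = 'south': 3
Step 2: Total bonus added: 3 × 20 = 60
Step 3: Original sum of weight: 244
Step 4: Final sum = 244 + 60 = 304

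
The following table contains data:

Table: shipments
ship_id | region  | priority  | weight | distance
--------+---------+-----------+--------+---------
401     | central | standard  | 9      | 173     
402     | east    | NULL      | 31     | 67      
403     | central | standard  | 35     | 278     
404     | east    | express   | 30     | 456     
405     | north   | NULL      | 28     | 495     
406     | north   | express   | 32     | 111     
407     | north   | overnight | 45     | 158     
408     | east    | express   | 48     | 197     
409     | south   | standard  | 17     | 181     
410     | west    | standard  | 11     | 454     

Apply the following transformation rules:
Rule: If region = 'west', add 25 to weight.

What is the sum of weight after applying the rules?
311

Step 1: Count records where region = 'west': 1
Step 2: Total bonus added: 1 × 25 = 25
Step 3: Original sum of weight: 286
Step 4: Final sum = 286 + 25 = 311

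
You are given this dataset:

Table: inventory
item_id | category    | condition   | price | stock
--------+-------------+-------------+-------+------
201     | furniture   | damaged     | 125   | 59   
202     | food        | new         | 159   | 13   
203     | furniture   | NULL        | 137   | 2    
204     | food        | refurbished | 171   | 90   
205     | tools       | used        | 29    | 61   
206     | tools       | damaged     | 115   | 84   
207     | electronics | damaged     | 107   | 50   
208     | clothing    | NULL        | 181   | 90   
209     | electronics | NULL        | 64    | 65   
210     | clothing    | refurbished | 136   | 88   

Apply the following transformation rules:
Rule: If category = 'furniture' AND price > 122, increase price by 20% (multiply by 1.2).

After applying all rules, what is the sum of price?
1276.4

Step 1: Find records where category = 'furniture' AND price > 122
Step 2: 2 records match, summing to 262
Step 3: After multiplier: 262 × 1.2 = 314.4
Step 4: Unaffected records sum: 962
Step 5: Final sum = 314.4 + 962 = 1276.4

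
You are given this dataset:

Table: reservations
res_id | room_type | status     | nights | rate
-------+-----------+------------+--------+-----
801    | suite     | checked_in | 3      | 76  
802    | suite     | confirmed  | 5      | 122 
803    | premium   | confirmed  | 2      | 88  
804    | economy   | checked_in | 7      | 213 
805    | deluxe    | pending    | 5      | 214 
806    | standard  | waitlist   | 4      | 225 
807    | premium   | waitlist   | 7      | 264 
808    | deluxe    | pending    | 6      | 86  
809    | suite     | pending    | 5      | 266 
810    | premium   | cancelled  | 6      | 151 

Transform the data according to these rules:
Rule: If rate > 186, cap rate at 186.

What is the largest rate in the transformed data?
186

Step 1: Original maximum rate = 266
Step 2: Apply cap at 186
Step 3: 5 records had rate > 186 and were capped
Step 4: Maximum after transformation = 186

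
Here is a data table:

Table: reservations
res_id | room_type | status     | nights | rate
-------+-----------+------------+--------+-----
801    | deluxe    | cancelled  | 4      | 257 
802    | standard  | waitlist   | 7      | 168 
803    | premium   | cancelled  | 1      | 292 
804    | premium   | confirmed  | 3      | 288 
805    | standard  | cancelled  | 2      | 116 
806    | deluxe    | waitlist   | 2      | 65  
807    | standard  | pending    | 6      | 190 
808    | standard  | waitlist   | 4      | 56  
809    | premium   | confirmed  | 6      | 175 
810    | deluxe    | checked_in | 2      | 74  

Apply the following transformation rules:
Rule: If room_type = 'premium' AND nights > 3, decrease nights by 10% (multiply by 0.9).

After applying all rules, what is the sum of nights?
36.4

Step 1: Find records where room_type = 'premium' AND nights > 3
Step 2: 1 records match, summing to 6
Step 3: After multiplier: 6 × 0.9 = 5.4
Step 4: Unaffected records sum: 31
Step 5: Final sum = 5.4 + 31 = 36.4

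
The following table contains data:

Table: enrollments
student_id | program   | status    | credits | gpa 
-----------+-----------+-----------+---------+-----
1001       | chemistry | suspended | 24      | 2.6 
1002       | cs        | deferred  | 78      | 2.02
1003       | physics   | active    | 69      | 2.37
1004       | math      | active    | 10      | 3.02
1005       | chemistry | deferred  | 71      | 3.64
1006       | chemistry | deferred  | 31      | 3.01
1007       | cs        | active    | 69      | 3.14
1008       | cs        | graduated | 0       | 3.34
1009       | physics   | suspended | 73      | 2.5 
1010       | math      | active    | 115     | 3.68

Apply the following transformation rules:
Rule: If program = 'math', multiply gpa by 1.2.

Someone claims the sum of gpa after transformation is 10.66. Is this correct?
No, the correct result is 30.66.

Step 1: Calculate the correct sum after transformation
Step 2: Apply multiplier 1.2 to records where program = 'math'
Step 3: Correct result = 30.66
Step 4: Claimed result = 10.66
Step 5: 30.66 ≠ 10.66
Conclusion: The claimed result is incorrect. The correct answer is 30.66.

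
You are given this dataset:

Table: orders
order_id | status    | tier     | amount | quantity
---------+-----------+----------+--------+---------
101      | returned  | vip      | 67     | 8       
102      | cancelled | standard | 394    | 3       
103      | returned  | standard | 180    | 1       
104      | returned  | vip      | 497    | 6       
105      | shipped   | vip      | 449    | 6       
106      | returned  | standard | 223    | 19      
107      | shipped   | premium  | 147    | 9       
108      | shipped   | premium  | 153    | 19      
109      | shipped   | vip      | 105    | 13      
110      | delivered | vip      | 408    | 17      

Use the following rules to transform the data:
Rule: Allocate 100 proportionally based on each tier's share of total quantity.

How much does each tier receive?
premium: 27.72, standard: 22.77, vip: 49.5

Step 1: Calculate total quantity = 101
Step 2: Calculate each tier's proportion:
  premium: 28/101 = 27.72% → 27.72
  standard: 23/101 = 22.77% → 22.77
  vip: 50/101 = 49.50% → 49.5
Step 3: Verify: sum of allocations ≈ 100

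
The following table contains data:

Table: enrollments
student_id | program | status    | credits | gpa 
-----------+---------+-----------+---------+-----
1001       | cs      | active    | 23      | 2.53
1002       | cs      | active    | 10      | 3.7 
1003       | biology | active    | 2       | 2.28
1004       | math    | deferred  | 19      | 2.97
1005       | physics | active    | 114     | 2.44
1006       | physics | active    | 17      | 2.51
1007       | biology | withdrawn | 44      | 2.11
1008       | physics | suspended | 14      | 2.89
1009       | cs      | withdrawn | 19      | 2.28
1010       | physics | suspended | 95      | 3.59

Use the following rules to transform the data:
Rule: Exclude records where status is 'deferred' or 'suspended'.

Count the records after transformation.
7

Step 1: Count records to exclude
  - 1 (deferred) + 2 (suspended) = 3 records
Step 2: Total records: 10
Step 3: Remaining = 10 - 3 = 7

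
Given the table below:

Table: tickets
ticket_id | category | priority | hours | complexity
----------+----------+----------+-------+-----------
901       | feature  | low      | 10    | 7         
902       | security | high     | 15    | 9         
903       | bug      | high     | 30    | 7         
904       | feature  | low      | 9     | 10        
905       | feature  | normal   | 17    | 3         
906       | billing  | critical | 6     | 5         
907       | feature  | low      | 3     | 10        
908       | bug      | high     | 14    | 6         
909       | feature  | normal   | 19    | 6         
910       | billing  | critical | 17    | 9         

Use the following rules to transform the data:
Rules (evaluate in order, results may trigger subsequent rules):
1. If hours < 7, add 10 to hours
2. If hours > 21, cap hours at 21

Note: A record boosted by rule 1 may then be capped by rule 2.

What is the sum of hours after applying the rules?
151

Step 1: Apply rule 1 to records with hours < 7
  - 2 records get bonus of 10
  - Of these, 0 records then exceed 21 and get capped
Step 2: Apply rule 2 to records with hours > 21
  - 1 records (original) are capped
Step 3: Calculate final sum = 151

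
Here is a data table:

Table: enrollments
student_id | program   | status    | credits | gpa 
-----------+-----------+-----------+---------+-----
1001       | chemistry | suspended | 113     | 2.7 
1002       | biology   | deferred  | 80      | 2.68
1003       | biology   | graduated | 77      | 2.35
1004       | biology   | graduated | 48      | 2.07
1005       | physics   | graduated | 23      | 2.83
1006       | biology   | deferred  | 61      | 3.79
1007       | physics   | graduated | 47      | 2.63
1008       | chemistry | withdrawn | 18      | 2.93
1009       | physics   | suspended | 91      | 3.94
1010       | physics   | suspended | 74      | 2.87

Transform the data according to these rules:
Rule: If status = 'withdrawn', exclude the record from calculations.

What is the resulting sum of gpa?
25.86

Step 1: Identify records where status = 'withdrawn'
Step 2: The excluded records sum to 2.93
Step 3: Original total gpa = 28.79
Step 4: Remaining total = 28.79 - 2.93 = 25.86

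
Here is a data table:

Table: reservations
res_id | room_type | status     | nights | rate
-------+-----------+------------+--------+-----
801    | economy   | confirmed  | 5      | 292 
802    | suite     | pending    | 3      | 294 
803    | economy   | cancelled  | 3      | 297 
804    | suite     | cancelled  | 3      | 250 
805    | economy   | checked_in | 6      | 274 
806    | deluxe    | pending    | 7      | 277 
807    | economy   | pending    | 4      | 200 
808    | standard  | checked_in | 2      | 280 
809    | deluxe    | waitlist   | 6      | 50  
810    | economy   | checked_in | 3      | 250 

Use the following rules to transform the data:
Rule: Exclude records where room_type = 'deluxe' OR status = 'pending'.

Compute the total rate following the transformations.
1643

Step 1: Find records where room_type = 'deluxe' OR status = 'pending'
Step 2: 4 records match, summing to 821
Step 3: Original sum: 2464
Step 4: Remaining sum = 2464 - 821 = 1643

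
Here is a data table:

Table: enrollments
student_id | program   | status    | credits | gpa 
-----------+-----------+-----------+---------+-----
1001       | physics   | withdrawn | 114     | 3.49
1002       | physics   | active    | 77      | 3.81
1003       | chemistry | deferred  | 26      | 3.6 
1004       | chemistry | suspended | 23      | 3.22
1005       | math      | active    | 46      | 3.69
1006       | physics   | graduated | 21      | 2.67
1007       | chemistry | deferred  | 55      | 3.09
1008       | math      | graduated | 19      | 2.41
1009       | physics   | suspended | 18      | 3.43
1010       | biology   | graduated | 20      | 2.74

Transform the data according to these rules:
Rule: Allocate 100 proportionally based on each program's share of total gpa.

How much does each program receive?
biology: 8.52, chemistry: 30.82, math: 18.97, physics: 41.68

Step 1: Calculate total gpa = 32.15
Step 2: Calculate each program's proportion:
  biology: 2.74/32.15 = 8.52% → 8.52
  chemistry: 9.91/32.15 = 30.82% → 30.82
  math: 6.1/32.15 = 18.97% → 18.97
  physics: 13.4/32.15 = 41.68% → 41.68
Step 3: Verify: sum of allocations ≈ 100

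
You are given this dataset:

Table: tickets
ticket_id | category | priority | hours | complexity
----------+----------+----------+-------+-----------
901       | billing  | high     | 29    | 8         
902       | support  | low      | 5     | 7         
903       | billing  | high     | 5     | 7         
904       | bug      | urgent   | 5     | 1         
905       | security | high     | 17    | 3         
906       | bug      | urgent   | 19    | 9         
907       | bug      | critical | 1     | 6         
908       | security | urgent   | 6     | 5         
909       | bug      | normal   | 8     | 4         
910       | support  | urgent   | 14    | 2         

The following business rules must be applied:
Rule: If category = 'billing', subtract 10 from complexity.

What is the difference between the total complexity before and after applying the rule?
20

Step 1: Original sum of complexity = 52
Step 2: 2 records have category = 'billing'
Step 3: Each affected record changes by -10
Step 4: Total change = 2 × -10 = -20
Step 5: New sum = 52 + -20 = 32
Step 6: Difference = |32 - 52| = 20
        (Sum decreased by 20)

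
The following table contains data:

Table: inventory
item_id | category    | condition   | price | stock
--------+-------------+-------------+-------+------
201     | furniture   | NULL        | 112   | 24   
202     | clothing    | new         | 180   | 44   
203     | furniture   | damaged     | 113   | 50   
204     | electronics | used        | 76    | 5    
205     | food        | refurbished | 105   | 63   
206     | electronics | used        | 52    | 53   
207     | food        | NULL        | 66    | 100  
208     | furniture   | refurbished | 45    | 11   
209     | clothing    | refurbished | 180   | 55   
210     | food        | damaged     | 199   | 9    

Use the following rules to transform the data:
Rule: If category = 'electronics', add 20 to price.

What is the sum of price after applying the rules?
1168

Step 1: Count records where category = 'electronics': 2
Step 2: Total bonus added: 2 × 20 = 40
Step 3: Original sum of price: 1128
Step 4: Final sum = 1128 + 40 = 1168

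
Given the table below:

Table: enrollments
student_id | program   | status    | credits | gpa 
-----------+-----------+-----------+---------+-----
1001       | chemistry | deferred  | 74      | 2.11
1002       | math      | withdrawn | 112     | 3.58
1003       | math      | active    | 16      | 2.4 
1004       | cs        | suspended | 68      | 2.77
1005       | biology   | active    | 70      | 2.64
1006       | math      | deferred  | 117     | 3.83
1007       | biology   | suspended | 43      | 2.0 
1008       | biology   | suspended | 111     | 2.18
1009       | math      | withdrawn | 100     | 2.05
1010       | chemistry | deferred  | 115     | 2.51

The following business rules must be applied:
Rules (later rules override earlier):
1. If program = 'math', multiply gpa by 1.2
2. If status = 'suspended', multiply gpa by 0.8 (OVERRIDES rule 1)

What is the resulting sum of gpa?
27.05

Step 1: Rule 2 takes priority for records with status = 'suspended'
  - 3 records: 6.95 × 0.8 = 5.56
Step 2: Rule 1 applies to remaining records with program = 'math'
  - 4 records: 11.86 × 1.2 = 14.23
Step 3: Other records unchanged: 7.26
Step 4: Final sum = 5.56 + 14.23 + 7.26 = 27.05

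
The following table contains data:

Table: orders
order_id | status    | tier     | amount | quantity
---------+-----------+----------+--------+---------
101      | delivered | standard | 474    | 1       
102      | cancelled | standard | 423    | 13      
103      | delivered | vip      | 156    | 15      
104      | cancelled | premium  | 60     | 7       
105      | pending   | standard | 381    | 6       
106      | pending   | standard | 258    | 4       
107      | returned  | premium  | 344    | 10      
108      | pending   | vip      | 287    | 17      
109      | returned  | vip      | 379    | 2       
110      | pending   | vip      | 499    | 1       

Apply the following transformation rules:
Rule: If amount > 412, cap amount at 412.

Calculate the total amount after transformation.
3101

Step 1: 3 records have amount > 412
Step 2: These records originally summed to 1396
Step 3: After capping: 3 × 412 = 1236
Step 4: Unaffected records sum: 1865
Step 5: Final sum = 1236 + 1865 = 3101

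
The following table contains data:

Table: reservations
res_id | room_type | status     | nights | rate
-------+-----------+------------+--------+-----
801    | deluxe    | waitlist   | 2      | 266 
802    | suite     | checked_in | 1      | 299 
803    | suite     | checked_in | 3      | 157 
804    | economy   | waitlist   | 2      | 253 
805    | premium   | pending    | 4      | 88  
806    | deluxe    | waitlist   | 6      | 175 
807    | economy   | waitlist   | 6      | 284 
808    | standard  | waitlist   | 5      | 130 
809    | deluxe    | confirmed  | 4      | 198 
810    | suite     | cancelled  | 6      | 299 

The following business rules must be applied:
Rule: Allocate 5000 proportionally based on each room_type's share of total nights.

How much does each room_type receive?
deluxe: 1538.46, economy: 1025.64, premium: 512.82, standard: 641.03, suite: 1282.05

Step 1: Calculate total nights = 39
Step 2: Calculate each room_type's proportion:
  deluxe: 12/39 = 30.77% → 1538.46
  economy: 8/39 = 20.51% → 1025.64
  premium: 4/39 = 10.26% → 512.82
  standard: 5/39 = 12.82% → 641.03
  suite: 10/39 = 25.64% → 1282.05
Step 3: Verify: sum of allocations ≈ 5000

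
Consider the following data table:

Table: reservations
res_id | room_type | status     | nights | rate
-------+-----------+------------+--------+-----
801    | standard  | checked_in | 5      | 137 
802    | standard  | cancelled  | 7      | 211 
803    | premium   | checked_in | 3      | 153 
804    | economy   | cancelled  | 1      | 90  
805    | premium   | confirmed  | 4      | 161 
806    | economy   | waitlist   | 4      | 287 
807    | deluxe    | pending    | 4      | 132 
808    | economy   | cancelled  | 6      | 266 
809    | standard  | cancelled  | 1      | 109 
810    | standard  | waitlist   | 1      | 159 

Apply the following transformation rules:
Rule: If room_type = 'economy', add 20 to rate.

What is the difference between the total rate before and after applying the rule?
60

Step 1: Original sum of rate = 1705
Step 2: 3 records have room_type = 'economy'
Step 3: Each affected record changes by 20
Step 4: Total change = 3 × 20 = 60
Step 5: New sum = 1705 + 60 = 1765
Step 6: Difference = |1765 - 1705| = 60
        (Sum increased by 60)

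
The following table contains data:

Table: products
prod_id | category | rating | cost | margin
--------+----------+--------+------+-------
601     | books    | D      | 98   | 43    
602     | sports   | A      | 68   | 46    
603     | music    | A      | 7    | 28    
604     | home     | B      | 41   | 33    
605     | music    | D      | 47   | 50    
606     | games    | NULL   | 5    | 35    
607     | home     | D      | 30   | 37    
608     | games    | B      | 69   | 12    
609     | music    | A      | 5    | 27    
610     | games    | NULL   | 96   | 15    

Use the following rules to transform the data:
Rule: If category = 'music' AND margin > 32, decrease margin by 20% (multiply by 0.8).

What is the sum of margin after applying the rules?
316.0

Step 1: Find records where category = 'music' AND margin > 32
Step 2: 1 records match, summing to 50
Step 3: After multiplier: 50 × 0.8 = 40.0
Step 4: Unaffected records sum: 276
Step 5: Final sum = 40.0 + 276 = 316.0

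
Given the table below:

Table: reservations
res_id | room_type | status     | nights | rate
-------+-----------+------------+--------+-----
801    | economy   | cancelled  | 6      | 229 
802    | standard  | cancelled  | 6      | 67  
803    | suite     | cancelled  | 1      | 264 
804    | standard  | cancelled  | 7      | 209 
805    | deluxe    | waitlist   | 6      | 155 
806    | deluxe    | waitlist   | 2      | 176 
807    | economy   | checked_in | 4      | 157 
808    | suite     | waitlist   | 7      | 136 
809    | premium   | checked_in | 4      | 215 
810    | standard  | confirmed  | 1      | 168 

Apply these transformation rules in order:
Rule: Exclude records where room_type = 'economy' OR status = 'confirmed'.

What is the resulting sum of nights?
33

Step 1: Find records where room_type = 'economy' OR status = 'confirmed'
Step 2: 3 records match, summing to 11
Step 3: Original sum: 44
Step 4: Remaining sum = 44 - 11 = 33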